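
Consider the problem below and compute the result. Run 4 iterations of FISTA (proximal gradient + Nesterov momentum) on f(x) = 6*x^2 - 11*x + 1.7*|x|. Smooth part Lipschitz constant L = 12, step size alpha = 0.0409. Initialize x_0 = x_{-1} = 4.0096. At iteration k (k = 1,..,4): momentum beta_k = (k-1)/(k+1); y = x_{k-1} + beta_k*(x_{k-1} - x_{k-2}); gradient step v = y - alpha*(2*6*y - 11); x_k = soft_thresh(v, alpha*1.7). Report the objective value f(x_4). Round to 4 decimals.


FISTA on f(x) = 6*x^2 - 11*x + 1.7*|x|
L = 12, alpha = 0.0409
Iteration 1: beta = 0.0, y = 4.0096 + 0.0*(4.0096 - 4.0096) = 4.0096
  grad(y) = 37.1152, v = y - alpha*grad = 2.4916
  prox(v) = soft_thresh(2.4916, 0.0695) = 2.4221
Iteration 2: beta = 0.3333, y = 2.4221 + 0.3333*(2.4221 - 4.0096) = 1.8929
  grad(y) = 11.7145, v = y - alpha*grad = 1.4138
  prox(v) = soft_thresh(1.4138, 0.0695) = 1.3442
Iteration 3: beta = 0.5, y = 1.3442 + 0.5*(1.3442 - 2.4221) = 0.8053
  grad(y) = -1.3363, v = y - alpha*grad = 0.86
  prox(v) = soft_thresh(0.86, 0.0695) = 0.7904
Iteration 4: beta = 0.6, y = 0.7904 + 0.6*(0.7904 - 1.3442) = 0.4582
  grad(y) = -5.5021, v = y - alpha*grad = 0.6832
  prox(v) = soft_thresh(0.6832, 0.0695) = 0.6137
f(x_4) = 6*0.6137^2 - 11*0.6137 + 1.7*|0.6137| = -3.4476


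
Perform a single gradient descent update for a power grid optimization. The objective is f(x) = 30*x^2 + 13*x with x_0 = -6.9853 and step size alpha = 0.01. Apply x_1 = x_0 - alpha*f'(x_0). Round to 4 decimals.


We compute the gradient at x_0 and apply the update.
f'(x) = 60*x + 13
f'(-6.9853) = 60*-6.9853 + 13 = -406.118
x_1 = -6.9853 - 0.01*-406.118 = -2.9241


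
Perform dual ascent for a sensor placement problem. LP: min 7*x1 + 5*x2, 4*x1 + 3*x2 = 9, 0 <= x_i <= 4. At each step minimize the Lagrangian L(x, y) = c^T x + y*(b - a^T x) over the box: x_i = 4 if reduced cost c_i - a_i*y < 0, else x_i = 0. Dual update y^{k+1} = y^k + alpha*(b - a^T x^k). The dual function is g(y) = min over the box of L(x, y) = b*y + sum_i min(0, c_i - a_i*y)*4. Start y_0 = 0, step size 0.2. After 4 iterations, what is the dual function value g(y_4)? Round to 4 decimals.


Dual ascent for LP: min 7*x1 + 5*x2, 4*x1 + 3*x2 = 9, 0 <= x_i <= 4
Step 1: y^k = 0.0, reduced costs: (7.0, 5.0)
  x^k = (0.0, 0.0), subgradient = b - a^T x = 9.0
  y^{k+1} = 0.0 + 0.2*9.0 = 1.8
Step 2: y^k = 1.8, reduced costs: (-0.2, -0.4)
  x^k = (4.0, 4.0), subgradient = b - a^T x = -19.0
  y^{k+1} = 1.8 + 0.2*-19.0 = -2.0
Step 3: y^k = -2.0, reduced costs: (15.0, 11.0)
  x^k = (0.0, 0.0), subgradient = b - a^T x = 9.0
  y^{k+1} = -2.0 + 0.2*9.0 = -0.2
Step 4: y^k = -0.2, reduced costs: (7.8, 5.6)
  x^k = (0.0, 0.0), subgradient = b - a^T x = 9.0
  y^{k+1} = -0.2 + 0.2*9.0 = 1.6
Dual objective at y_4 = 1.6: reduced costs (0.6, 0.2), box minimizer x = (0.0, 0.0)
g(y_4) = b*y + (c1 - a1*y)*x1 + (c2 - a2*y)*x2 = 9*1.6 + 0.6*0.0 + 0.2*0.0 = 14.4 + 0.0 + 0.0 = 14.4


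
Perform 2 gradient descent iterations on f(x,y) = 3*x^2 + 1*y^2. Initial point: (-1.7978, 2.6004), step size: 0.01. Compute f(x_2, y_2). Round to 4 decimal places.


Gradient descent on f(x,y) = 3*x^2 + 1*y^2.
Starting point: (-1.7978, 2.6004), alpha = 0.01
Step 1: grad_x = 2*3*-1.7978 = -10.7868, grad_y = 2*1*2.6004 = 5.2008
  x_1 = -1.7978 - 0.01*-10.7868 = -1.6899
  y_1 = 2.6004 - 0.01*5.2008 = 2.5484
Step 2: grad_x = 2*3*-1.6899 = -10.1396, grad_y = 2*1*2.5484 = 5.0968
  x_2 = -1.6899 - 0.01*-10.1396 = -1.5885
  y_2 = 2.5484 - 0.01*5.0968 = 2.4974
f(-1.5885, 2.4974) = 3*(-1.5885)^2 + 1*2.4974^2 = 13.8075


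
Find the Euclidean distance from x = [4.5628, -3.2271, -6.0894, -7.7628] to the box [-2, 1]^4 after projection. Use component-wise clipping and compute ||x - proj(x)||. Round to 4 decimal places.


Project each component onto [-2, 1].
clip(4.5628) = 1.0, clip(-3.2271) = -2.0, clip(-6.0894) = -2.0, clip(-7.7628) = -2.0
Projection = [1.0, -2.0, -2.0, -2.0]
Squared diffs: [12.6935, 1.5058, 16.7232, 33.2099]
Distance = sqrt(64.1324) = 8.0083


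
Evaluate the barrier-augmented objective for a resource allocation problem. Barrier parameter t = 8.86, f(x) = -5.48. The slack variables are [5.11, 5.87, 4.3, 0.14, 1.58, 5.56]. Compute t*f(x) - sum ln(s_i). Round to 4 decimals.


Step 1: Compute log-barrier.
ln values: [1.6312, 1.7699, 1.4586, -1.9661, 0.4574, 1.7156]
phi = -(1.6312 + 1.7699 + 1.4586 - 1.9661 + 0.4574 + 1.7156) = -5.0666
Step 2: Compute augmented objective.
t*f(x) = 8.86*-5.48 = -48.5528
Total = -48.5528 - 5.0666 = -53.6194


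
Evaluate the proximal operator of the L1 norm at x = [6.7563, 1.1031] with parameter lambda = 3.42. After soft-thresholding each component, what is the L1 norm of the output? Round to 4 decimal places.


Soft-thresholding with lambda = 3.42:
prox(6.7563) = sign(6.7563)*max(|6.7563| - 3.42, 0) = 3.3363
prox(1.1031) = sign(1.1031)*max(|1.1031| - 3.42, 0) = 0.0
prox(x) = [3.3363, 0.0]
||prox(x)||_1 = 3.3363 + 0.0 = 3.3363


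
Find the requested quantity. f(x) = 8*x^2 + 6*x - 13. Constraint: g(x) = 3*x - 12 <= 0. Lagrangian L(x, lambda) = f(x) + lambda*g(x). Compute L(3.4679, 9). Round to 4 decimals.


Step 1: Evaluate f(x).
f(3.4679) = 8*3.4679^2 + 6*3.4679 - 13 = 104.018
Step 2: Evaluate g(x).
g(3.4679) = 3*3.4679 - 12 = -1.5963
Step 3: Compute Lagrangian.
L = 104.018 + 9*-1.5963 = 89.6513


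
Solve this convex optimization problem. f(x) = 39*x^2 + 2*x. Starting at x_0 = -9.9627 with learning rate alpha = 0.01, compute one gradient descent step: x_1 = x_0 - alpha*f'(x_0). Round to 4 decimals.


We compute the gradient at x_0 and apply the update.
f'(x) = 78*x + 2
f'(-9.9627) = 78*-9.9627 + 2 = -775.0906
x_1 = -9.9627 - 0.01*-775.0906 = -2.2118


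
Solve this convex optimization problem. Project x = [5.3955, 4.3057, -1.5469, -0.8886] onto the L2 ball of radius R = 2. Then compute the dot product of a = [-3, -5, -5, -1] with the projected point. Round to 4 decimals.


Step 1: Compute ||x|| (intermediates to 6 decimals).
||x|| = sqrt(5.3955^2 + 4.3057^2 + (-1.5469)^2 + (-0.8886)^2) = 7.129725
Step 2: Project.
Since ||x|| > R, scale = R/||x|| = 2/7.129725 = 0.280516, proj(x) = scale * x
proj(x) = [1.513524, 1.207818, -0.43393, -0.249267]
Step 3: Dot product.
a^T * proj(x) = -3*1.513524 - 5*1.207818 - 5*(-0.43393) - 1*(-0.249267) = -8.1607


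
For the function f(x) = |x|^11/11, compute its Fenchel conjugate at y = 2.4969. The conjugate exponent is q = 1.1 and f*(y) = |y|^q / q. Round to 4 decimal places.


The conjugate exponent q satisfies 1/p + 1/q = 1.
p = 11, so q = 11/(11 - 1) = 1.1
|y|^q = 2.4969^1.1 = 2.7362
f*(2.4969) = 2.7362 / 1.1 = 2.4874


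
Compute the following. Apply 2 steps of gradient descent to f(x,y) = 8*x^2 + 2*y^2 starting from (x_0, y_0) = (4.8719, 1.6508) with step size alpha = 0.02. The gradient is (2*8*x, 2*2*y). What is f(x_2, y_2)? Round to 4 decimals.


Gradient descent on f(x,y) = 8*x^2 + 2*y^2.
Starting point: (4.8719, 1.6508), alpha = 0.02
Step 1: grad_x = 2*8*4.8719 = 77.9504, grad_y = 2*2*1.6508 = 6.6032
  x_1 = 4.8719 - 0.02*77.9504 = 3.3129
  y_1 = 1.6508 - 0.02*6.6032 = 1.5187
Step 2: grad_x = 2*8*3.3129 = 53.0063, grad_y = 2*2*1.5187 = 6.0749
  x_2 = 3.3129 - 0.02*53.0063 = 2.2528
  y_2 = 1.5187 - 0.02*6.0749 = 1.3972
f(2.2528, 1.3972) = 8*2.2528^2 + 2*1.3972^2 = 44.5042


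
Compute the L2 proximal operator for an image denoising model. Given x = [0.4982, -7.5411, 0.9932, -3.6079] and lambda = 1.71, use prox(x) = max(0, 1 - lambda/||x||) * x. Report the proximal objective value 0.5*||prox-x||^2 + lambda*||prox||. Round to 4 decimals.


Step 1: Compute ||x||.
||x|| = 8.4333
Step 2: Compute scaling factor.
scale = max(0, 1 - 1.71/8.4333) = 0.7972
Step 3: prox(x) = [0.3972, -6.012, 0.7918, -2.8763]
||prox(x)|| = 6.7233
Step 4: Proximal objective.
0.5*||prox-x||^2 = 1.4621
lambda*||prox|| = 11.4968
Total = 12.9588


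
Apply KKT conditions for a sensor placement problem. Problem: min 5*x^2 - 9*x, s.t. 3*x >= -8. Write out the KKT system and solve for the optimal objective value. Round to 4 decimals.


Step 1: Try lambda = 0 (constraint inactive).
Stationarity: 2*5*x - 9 = 0
x* = 9/(2*5) = 0.9
Check constraint: 3*0.9 = 2.7 >= -8 -- satisfied.
Step 2: Compute optimal value.
f(x*) = 5*0.9^2 - 9*0.9 = -4.05


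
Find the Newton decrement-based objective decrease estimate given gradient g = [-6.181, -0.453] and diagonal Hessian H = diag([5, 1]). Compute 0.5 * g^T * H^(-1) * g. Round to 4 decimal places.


Step 1: H is diagonal, so H^(-1) * g = [-1.2362, -0.453].
Step 2: g^T H^(-1) g = sum_i g_i^2 / H_ii
  = (-6.181)^2/5 + (-0.453)^2/1
  = 7.641 + 0.2052 = 7.8462
Step 3: Objective decrease = 0.5 * g^T H^(-1) g = 3.9231


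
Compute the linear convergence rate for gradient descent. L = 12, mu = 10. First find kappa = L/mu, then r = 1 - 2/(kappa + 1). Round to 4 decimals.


Step 1: Compute the condition number.
kappa = L/mu = 12/10 = 1.2
Step 2: Compute the convergence rate.
r = 1 - 2/(kappa + 1) = 1 - 2*mu/(L + mu) = (L - mu)/(L + mu) = 2/22 = 0.0909


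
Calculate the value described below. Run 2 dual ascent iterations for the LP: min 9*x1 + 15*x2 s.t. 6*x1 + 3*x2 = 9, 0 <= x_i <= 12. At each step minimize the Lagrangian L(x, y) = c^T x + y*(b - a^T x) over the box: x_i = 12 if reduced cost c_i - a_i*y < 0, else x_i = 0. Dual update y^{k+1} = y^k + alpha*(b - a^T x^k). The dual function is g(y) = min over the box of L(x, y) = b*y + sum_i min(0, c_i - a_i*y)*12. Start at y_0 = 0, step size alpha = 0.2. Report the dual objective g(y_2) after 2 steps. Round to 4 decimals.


Dual ascent for LP: min 9*x1 + 15*x2, 6*x1 + 3*x2 = 9, 0 <= x_i <= 12
Step 1: y^k = 0.0, reduced costs: (9.0, 15.0)
  x^k = (0.0, 0.0), subgradient = b - a^T x = 9.0
  y^{k+1} = 0.0 + 0.2*9.0 = 1.8
Step 2: y^k = 1.8, reduced costs: (-1.8, 9.6)
  x^k = (12.0, 0.0), subgradient = b - a^T x = -63.0
  y^{k+1} = 1.8 + 0.2*-63.0 = -10.8
Dual objective at y_2 = -10.8: reduced costs (73.8, 47.4), box minimizer x = (0.0, 0.0)
g(y_2) = b*y + (c1 - a1*y)*x1 + (c2 - a2*y)*x2 = 9*(-10.8) + 73.8*0.0 + 47.4*0.0 = -97.2 + 0.0 + 0.0 = -97.2


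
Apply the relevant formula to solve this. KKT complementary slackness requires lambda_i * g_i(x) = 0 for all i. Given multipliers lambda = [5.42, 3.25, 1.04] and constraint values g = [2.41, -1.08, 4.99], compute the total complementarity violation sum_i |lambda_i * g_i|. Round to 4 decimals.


KKT complementary slackness check:
lambda_1 * g_1 = 5.42 * 2.41 = 13.0622
lambda_2 * g_2 = 3.25 * -1.08 = -3.51
lambda_3 * g_3 = 1.04 * 4.99 = 5.1896
Total violation = 13.0622 + 3.51 + 5.1896 = 21.7618


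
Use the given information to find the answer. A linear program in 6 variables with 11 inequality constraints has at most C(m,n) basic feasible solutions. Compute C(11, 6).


Each vertex corresponds to some choice of n active constraints out of m, so the number of vertices is at most C(m, n) = m! / (n!(m-n)!).
m = 11, n = 6
Numerator: 11 * 10 * 9 * 8 * 7 * 6
Denominator: 6! = 720
C(11, 6) = 462


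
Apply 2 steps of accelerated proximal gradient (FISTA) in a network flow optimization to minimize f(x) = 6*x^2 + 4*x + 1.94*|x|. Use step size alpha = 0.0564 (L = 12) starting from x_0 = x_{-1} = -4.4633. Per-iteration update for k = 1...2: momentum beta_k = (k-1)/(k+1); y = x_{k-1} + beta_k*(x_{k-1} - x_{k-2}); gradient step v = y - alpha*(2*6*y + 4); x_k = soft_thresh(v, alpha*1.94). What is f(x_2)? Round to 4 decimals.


FISTA on f(x) = 6*x^2 + 4*x + 1.94*|x|
L = 12, alpha = 0.0564
Iteration 1: beta = 0.0, y = -4.4633 + 0.0*(-4.4633 + 4.4633) = -4.4633
  grad(y) = -49.5596, v = y - alpha*grad = -1.6681
  prox(v) = soft_thresh(-1.6681, 0.1094) = -1.5587
Iteration 2: beta = 0.3333, y = -1.5587 + 0.3333*(-1.5587 + 4.4633) = -0.5905
  grad(y) = -3.0864, v = y - alpha*grad = -0.4165
  prox(v) = soft_thresh(-0.4165, 0.1094) = -0.307
f(x_2) = 6*(-0.307)^2 + 4*(-0.307) + 1.94*|-0.307| = -0.0669


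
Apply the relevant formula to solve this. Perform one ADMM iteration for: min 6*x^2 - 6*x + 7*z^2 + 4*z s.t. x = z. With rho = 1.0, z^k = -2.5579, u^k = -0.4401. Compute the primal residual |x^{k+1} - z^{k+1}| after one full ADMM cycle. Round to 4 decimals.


ADMM iteration with rho = 1.0, z^k = -2.5579, u^k = -0.4401
Step 1: x-update.
Minimize 6*x^2 - 6*x + (1.0/2)*(x + 2.5579 - 0.4401)^2
FOC: (2*6 + 1.0)*x = 6 + 1.0*(-2.5579 + 0.4401)
x^{k+1} = 0.2986
Step 2: z-update.
Minimize 7*z^2 + 4*z + (1.0/2)*(0.2986 - z - 0.4401)^2
FOC: (2*7 + 1.0)*z = -4 + 1.0*(0.2986 - 0.4401)
z^{k+1} = -0.2761
Step 3: u-update.
u^{k+1} = -0.4401 + 0.2986 + 0.2761 = 0.1346
Step 4: Primal residual = |0.2986 + 0.2761| = 0.5747


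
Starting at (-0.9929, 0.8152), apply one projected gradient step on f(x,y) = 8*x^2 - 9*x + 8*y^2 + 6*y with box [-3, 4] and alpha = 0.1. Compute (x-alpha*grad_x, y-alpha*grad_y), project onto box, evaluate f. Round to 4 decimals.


Step 1: Compute gradient at (-0.9929, 0.8152).
grad_x = 2*8*-0.9929 - 9 = -24.8864
grad_y = 2*8*0.8152 + 6 = 19.0432
Step 2: Gradient step.
x_raw = -0.9929 - 0.1*-24.8864 = 1.4957
y_raw = 0.8152 - 0.1*19.0432 = -1.0891
Step 3: Project onto [-3, 4].
x_proj = clip(1.4957) = 1.4957
y_proj = clip(-1.0891) = -1.0891
Step 4: Evaluate f.
f(1.4957, -1.0891) = 7.391


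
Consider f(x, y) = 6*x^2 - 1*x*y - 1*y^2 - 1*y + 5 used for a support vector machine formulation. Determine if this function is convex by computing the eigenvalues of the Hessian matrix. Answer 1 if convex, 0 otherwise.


The Hessian of f(x,y) = 6*x^2 - 1*x*y - 1*y^2 - 1*y + 5 is:
H = [[12, -1], [-1, -2]]
Trace = 12 - 2 = 10
Determinant = 12*-2 - (-1)^2 = -25
Discriminant = (10)^2 - 4*-25 = 200.0
Eigenvalues: lambda_1 = -2.0711, lambda_2 = 12.0711
The function is not convex.

0


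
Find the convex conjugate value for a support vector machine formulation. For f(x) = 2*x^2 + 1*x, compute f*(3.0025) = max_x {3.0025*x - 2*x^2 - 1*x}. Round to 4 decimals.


f*(y) = sup_x {y*x - a*x^2 - b*x} = sup_x {(y-b)*x - a*x^2}
FOC: (y - b) - 2a*x = 0 => x* = (y - b)/(2a)
x* = (3.0025 - 1)/(2*2) = 0.5006
f*(3.0025) = (y-b)^2/(4a) = (3.0025 - 1)^2/(4*2)
= 4.01/8 = 0.5013


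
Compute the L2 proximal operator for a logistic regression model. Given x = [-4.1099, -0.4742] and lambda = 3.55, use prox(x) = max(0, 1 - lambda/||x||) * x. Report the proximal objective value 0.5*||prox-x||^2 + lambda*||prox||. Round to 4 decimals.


Step 1: Compute ||x||.
||x|| = 4.1372
Step 2: Compute scaling factor.
scale = max(0, 1 - 3.55/4.1372) = 0.1419
Step 3: prox(x) = [-0.5833, -0.0673]
||prox(x)|| = 0.5872
Step 4: Proximal objective.
0.5*||prox-x||^2 = 6.3013
lambda*||prox|| = 2.0846
Total = 8.3857


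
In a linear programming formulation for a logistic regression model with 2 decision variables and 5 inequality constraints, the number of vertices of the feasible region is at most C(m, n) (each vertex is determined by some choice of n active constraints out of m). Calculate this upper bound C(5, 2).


Each vertex corresponds to some choice of n active constraints out of m, so the number of vertices is at most C(m, n) = m! / (n!(m-n)!).
m = 5, n = 2
Numerator: 5 * 4
Denominator: 2! = 2
C(5, 2) = 10


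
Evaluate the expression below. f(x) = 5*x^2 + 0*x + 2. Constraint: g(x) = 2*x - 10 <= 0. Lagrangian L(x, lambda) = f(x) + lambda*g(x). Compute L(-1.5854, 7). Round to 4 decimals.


Step 1: Evaluate f(x).
f(-1.5854) = 5*(-1.5854)^2 + 0*(-1.5854) + 2 = 14.5675
Step 2: Evaluate g(x).
g(-1.5854) = 2*-1.5854 - 10 = -13.1708
Step 3: Compute Lagrangian.
L = 14.5675 + 7*-13.1708 = -77.6281


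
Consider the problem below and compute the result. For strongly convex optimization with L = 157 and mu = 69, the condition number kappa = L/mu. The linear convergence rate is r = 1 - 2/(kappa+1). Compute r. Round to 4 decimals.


Step 1: Compute the condition number.
kappa = L/mu = 157/69 = 2.2754
Step 2: Compute the convergence rate.
r = 1 - 2/(kappa + 1) = 1 - 2*mu/(L + mu) = (L - mu)/(L + mu) = 88/226 = 0.3894


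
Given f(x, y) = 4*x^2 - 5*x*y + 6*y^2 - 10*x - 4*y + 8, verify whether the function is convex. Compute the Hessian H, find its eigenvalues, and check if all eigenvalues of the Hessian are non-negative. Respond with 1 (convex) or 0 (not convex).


The Hessian of f(x,y) = 4*x^2 - 5*x*y + 6*y^2 - 10*x - 4*y + 8 is:
H = [[8, -5], [-5, 12]]
Trace = 8 + 12 = 20
Determinant = 8*12 - (-5)^2 = 71
Discriminant = (20)^2 - 4*71 = 116.0
Eigenvalues: lambda_1 = 4.6148, lambda_2 = 15.3852
The function is convex.

1


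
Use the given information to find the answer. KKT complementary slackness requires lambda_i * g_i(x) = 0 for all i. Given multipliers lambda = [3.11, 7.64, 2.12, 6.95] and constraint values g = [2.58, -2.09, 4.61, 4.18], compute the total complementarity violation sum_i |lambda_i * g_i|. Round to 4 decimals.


KKT complementary slackness check:
lambda_1 * g_1 = 3.11 * 2.58 = 8.0238
lambda_2 * g_2 = 7.64 * -2.09 = -15.9676
lambda_3 * g_3 = 2.12 * 4.61 = 9.7732
lambda_4 * g_4 = 6.95 * 4.18 = 29.051
Total violation = 8.0238 + 15.9676 + 9.7732 + 29.051 = 62.8156


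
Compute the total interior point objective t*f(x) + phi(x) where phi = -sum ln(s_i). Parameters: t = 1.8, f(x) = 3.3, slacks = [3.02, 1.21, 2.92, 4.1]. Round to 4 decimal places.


Step 1: Compute log-barrier.
ln values: [1.1053, 0.1906, 1.0716, 1.411]
phi = -(1.1053 + 0.1906 + 1.0716 + 1.411) = -3.7784
Step 2: Compute augmented objective.
t*f(x) = 1.8*3.3 = 5.94
Total = 5.94 - 3.7784 = 2.1616


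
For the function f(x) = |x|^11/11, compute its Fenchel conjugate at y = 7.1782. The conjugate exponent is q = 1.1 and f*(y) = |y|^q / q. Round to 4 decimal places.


The conjugate exponent q satisfies 1/p + 1/q = 1.
p = 11, so q = 11/(11 - 1) = 1.1
|y|^q = 7.1782^1.1 = 8.7421
f*(7.1782) = 8.7421 / 1.1 = 7.9474


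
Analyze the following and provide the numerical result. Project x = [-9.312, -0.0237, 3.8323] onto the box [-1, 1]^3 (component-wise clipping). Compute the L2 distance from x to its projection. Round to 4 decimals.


Project each component onto [-1, 1].
clip(-9.312) = -1.0, clip(-0.0237) = -0.0237, clip(3.8323) = 1.0
Projection = [-1.0, -0.0237, 1.0]
Squared diffs: [69.0893, 0.0, 8.0219]
Distance = sqrt(77.1112) = 8.7813


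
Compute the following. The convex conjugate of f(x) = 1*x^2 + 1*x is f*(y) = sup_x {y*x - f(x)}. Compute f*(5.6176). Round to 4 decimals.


f*(y) = sup_x {y*x - a*x^2 - b*x} = sup_x {(y-b)*x - a*x^2}
FOC: (y - b) - 2a*x = 0 => x* = (y - b)/(2a)
x* = (5.6176 - 1)/(2*1) = 2.3088
f*(5.6176) = (y-b)^2/(4a) = (5.6176 - 1)^2/(4*1)
= 21.3222/4 = 5.3306


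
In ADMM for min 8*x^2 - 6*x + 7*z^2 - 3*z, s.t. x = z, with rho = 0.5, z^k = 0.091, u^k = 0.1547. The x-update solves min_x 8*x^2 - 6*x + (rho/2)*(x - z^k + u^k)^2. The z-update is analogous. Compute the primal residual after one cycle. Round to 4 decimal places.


ADMM iteration with rho = 0.5, z^k = 0.091, u^k = 0.1547
Step 1: x-update.
Minimize 8*x^2 - 6*x + (0.5/2)*(x - 0.091 + 0.1547)^2
FOC: (2*8 + 0.5)*x = 6 + 0.5*(0.091 - 0.1547)
x^{k+1} = 0.3617
Step 2: z-update.
Minimize 7*z^2 - 3*z + (0.5/2)*(0.3617 - z + 0.1547)^2
FOC: (2*7 + 0.5)*z = 3 + 0.5*(0.3617 + 0.1547)
z^{k+1} = 0.2247
Step 3: u-update.
u^{k+1} = 0.1547 + 0.3617 - 0.2247 = 0.2917
Step 4: Primal residual = |0.3617 - 0.2247| = 0.137


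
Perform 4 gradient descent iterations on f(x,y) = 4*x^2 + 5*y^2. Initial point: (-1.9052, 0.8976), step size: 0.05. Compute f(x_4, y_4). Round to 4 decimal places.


Gradient descent on f(x,y) = 4*x^2 + 5*y^2.
Starting point: (-1.9052, 0.8976), alpha = 0.05
Step 1: grad_x = 2*4*-1.9052 = -15.2416, grad_y = 2*5*0.8976 = 8.976
  x_1 = -1.9052 - 0.05*-15.2416 = -1.1431
  y_1 = 0.8976 - 0.05*8.976 = 0.4488
Step 2: grad_x = 2*4*-1.1431 = -9.145, grad_y = 2*5*0.4488 = 4.488
  x_2 = -1.1431 - 0.05*-9.145 = -0.6859
  y_2 = 0.4488 - 0.05*4.488 = 0.2244
Step 3: grad_x = 2*4*-0.6859 = -5.487, grad_y = 2*5*0.2244 = 2.244
  x_3 = -0.6859 - 0.05*-5.487 = -0.4115
  y_3 = 0.2244 - 0.05*2.244 = 0.1122
Step 4: grad_x = 2*4*-0.4115 = -3.2922, grad_y = 2*5*0.1122 = 1.122
  x_4 = -0.4115 - 0.05*-3.2922 = -0.2469
  y_4 = 0.1122 - 0.05*1.122 = 0.0561
f(-0.2469, 0.0561) = 4*(-0.2469)^2 + 5*0.0561^2 = 0.2596


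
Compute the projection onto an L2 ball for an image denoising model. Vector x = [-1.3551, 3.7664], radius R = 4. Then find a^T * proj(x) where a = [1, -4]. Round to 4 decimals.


Step 1: Compute ||x|| (intermediates to 6 decimals).
||x|| = sqrt((-1.3551)^2 + 3.7664^2) = 4.002757
Step 2: Project.
Since ||x|| > R, scale = R/||x|| = 4/4.002757 = 0.999311, proj(x) = scale * x
proj(x) = [-1.354166, 3.763805]
Step 3: Dot product.
a^T * proj(x) = 1*(-1.354166) - 4*3.763805 = -16.4094


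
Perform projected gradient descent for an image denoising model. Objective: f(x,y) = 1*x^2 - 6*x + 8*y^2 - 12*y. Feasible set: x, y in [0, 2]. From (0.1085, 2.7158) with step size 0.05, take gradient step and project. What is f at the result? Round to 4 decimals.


Step 1: Compute gradient at (0.1085, 2.7158).
grad_x = 2*1*0.1085 - 6 = -5.783
grad_y = 2*8*2.7158 - 12 = 31.4528
Step 2: Gradient step.
x_raw = 0.1085 - 0.05*-5.783 = 0.3977
y_raw = 2.7158 - 0.05*31.4528 = 1.1432
Step 3: Project onto [0, 2].
x_proj = clip(0.3977) = 0.3977
y_proj = clip(1.1432) = 1.1432
Step 4: Evaluate f.
f(0.3977, 1.1432) = -5.4912


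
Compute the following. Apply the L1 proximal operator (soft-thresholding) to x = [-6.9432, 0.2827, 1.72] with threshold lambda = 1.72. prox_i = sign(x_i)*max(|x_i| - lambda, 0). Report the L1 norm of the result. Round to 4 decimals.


Soft-thresholding with lambda = 1.72:
prox(-6.9432) = sign(-6.9432)*max(|-6.9432| - 1.72, 0) = -5.2232
prox(0.2827) = sign(0.2827)*max(|0.2827| - 1.72, 0) = 0.0
prox(1.72) = sign(1.72)*max(|1.72| - 1.72, 0) = 0.0
prox(x) = [-5.2232, 0.0, 0.0]
||prox(x)||_1 = 5.2232 + 0.0 + 0.0 = 5.2232


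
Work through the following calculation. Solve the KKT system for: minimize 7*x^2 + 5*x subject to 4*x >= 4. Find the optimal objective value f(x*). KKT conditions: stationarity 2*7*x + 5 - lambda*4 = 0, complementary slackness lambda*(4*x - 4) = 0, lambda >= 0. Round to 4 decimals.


Step 1: Try lambda = 0 (constraint inactive).
x_unc = -5/(2*7) = -0.3571
Check: 4*-0.3571 = -1.4284 < 4 -- violated!
Step 2: Constraint must be active: 4*x = 4
x* = 4/4 = 1.0
lambda = (2*7*1.0 + 5)/4 = 4.75
Step 3: Compute optimal value.
f(x*) = 7*1.0^2 + 5*1.0 = 12.0


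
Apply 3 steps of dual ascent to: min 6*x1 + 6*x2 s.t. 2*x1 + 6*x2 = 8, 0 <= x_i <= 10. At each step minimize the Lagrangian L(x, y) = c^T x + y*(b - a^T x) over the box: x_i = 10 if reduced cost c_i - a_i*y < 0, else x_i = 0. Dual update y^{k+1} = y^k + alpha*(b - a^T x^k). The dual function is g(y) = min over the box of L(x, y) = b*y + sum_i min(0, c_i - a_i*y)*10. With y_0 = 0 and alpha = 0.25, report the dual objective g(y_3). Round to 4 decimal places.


Dual ascent for LP: min 6*x1 + 6*x2, 2*x1 + 6*x2 = 8, 0 <= x_i <= 10
Step 1: y^k = 0.0, reduced costs: (6.0, 6.0)
  x^k = (0.0, 0.0), subgradient = b - a^T x = 8.0
  y^{k+1} = 0.0 + 0.25*8.0 = 2.0
Step 2: y^k = 2.0, reduced costs: (2.0, -6.0)
  x^k = (0.0, 10.0), subgradient = b - a^T x = -52.0
  y^{k+1} = 2.0 + 0.25*-52.0 = -11.0
Step 3: y^k = -11.0, reduced costs: (28.0, 72.0)
  x^k = (0.0, 0.0), subgradient = b - a^T x = 8.0
  y^{k+1} = -11.0 + 0.25*8.0 = -9.0
Dual objective at y_3 = -9.0: reduced costs (24.0, 60.0), box minimizer x = (0.0, 0.0)
g(y_3) = b*y + (c1 - a1*y)*x1 + (c2 - a2*y)*x2 = 8*(-9.0) + 24.0*0.0 + 60.0*0.0 = -72.0 + 0.0 + 0.0 = -72.0


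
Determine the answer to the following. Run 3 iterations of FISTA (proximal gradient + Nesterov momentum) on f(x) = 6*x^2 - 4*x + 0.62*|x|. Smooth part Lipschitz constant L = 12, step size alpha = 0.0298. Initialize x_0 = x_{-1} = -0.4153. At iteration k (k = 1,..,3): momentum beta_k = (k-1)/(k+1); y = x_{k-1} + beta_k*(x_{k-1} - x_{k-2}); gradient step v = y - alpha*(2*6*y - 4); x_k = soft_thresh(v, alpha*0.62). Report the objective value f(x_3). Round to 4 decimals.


FISTA on f(x) = 6*x^2 - 4*x + 0.62*|x|
L = 12, alpha = 0.0298
Iteration 1: beta = 0.0, y = -0.4153 + 0.0*(-0.4153 + 0.4153) = -0.4153
  grad(y) = -8.9836, v = y - alpha*grad = -0.1476
  prox(v) = soft_thresh(-0.1476, 0.0185) = -0.1291
Iteration 2: beta = 0.3333, y = -0.1291 + 0.3333*(-0.1291 + 0.4153) = -0.0337
  grad(y) = -4.4046, v = y - alpha*grad = 0.0975
  prox(v) = soft_thresh(0.0975, 0.0185) = 0.0791
Iteration 3: beta = 0.5, y = 0.0791 + 0.5*(0.0791 + 0.1291) = 0.1832
  grad(y) = -1.8022, v = y - alpha*grad = 0.2369
  prox(v) = soft_thresh(0.2369, 0.0185) = 0.2184
f(x_3) = 6*0.2184^2 - 4*0.2184 + 0.62*|0.2184| = -0.452


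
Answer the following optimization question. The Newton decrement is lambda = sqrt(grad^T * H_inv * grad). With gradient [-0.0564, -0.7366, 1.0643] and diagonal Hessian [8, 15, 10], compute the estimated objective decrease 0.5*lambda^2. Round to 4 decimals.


Step 1: H is diagonal, so H^(-1) * g = [-0.0071, -0.0491, 0.1064].
Step 2: g^T H^(-1) g = sum_i g_i^2 / H_ii
  = (-0.0564)^2/8 + (-0.7366)^2/15 + (1.0643)^2/10
  = 0.0004 + 0.0362 + 0.1133 = 0.1498
Step 3: Objective decrease = 0.5 * g^T H^(-1) g = 0.0749


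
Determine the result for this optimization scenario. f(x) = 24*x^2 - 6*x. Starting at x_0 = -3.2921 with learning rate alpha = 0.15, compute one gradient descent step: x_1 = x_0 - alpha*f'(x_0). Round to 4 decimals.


We compute the gradient at x_0 and apply the update.
f'(x) = 48*x - 6
f'(-3.2921) = 48*-3.2921 - 6 = -164.0208
x_1 = -3.2921 - 0.15*-164.0208 = 21.311


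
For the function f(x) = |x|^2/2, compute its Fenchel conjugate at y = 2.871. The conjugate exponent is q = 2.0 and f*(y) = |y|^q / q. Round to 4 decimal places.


The conjugate exponent q satisfies 1/p + 1/q = 1.
p = 2, so q = 2/(2 - 1) = 2.0
|y|^q = 2.871^2.0 = 8.2426
f*(2.871) = 8.2426 / 2.0 = 4.1213


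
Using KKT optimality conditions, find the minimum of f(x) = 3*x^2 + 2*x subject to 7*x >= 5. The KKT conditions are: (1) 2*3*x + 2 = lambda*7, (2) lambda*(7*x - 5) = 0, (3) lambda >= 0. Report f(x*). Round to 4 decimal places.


Step 1: Try lambda = 0 (constraint inactive).
x_unc = -2/(2*3) = -0.3333
Check: 7*-0.3333 = -2.3331 < 5 -- violated!
Step 2: Constraint must be active: 7*x = 5
x* = 5/7 = 0.7143 (rounded; the exact value 5/7 is used below)
lambda = (2*3*(5/7) + 2)/7 = 0.898
Step 3: Compute optimal value.
f(x*) = 3*(5/7)^2 + 2*(5/7) = 2.9592


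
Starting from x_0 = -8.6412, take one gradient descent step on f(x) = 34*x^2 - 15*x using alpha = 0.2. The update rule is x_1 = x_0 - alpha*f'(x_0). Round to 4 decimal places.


We compute the gradient at x_0 and apply the update.
f'(x) = 68*x - 15
f'(-8.6412) = 68*-8.6412 - 15 = -602.6016
x_1 = -8.6412 - 0.2*-602.6016 = 111.8791


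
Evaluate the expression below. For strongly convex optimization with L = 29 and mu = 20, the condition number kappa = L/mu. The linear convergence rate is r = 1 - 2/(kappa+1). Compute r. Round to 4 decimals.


Step 1: Compute the condition number.
kappa = L/mu = 29/20 = 1.45
Step 2: Compute the convergence rate.
r = 1 - 2/(kappa + 1) = 1 - 2*mu/(L + mu) = (L - mu)/(L + mu) = 9/49 = 0.1837


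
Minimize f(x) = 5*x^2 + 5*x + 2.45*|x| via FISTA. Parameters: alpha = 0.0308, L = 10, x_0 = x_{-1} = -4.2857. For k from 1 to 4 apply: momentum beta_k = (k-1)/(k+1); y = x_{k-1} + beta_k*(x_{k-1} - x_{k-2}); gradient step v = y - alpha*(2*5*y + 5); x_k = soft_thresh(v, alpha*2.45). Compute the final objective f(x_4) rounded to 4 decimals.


FISTA on f(x) = 5*x^2 + 5*x + 2.45*|x|
L = 10, alpha = 0.0308
Iteration 1: beta = 0.0, y = -4.2857 + 0.0*(-4.2857 + 4.2857) = -4.2857
  grad(y) = -37.857, v = y - alpha*grad = -3.1197
  prox(v) = soft_thresh(-3.1197, 0.0755) = -3.0442
Iteration 2: beta = 0.3333, y = -3.0442 + 0.3333*(-3.0442 + 4.2857) = -2.6304
  grad(y) = -21.3043, v = y - alpha*grad = -1.9743
  prox(v) = soft_thresh(-1.9743, 0.0755) = -1.8988
Iteration 3: beta = 0.5, y = -1.8988 + 0.5*(-1.8988 + 3.0442) = -1.3261
  grad(y) = -8.2607, v = y - alpha*grad = -1.0716
  prox(v) = soft_thresh(-1.0716, 0.0755) = -0.9962
Iteration 4: beta = 0.6, y = -0.9962 + 0.6*(-0.9962 + 1.8988) = -0.4546
  grad(y) = 0.4539, v = y - alpha*grad = -0.4686
  prox(v) = soft_thresh(-0.4686, 0.0755) = -0.3931
f(x_4) = 5*(-0.3931)^2 + 5*(-0.3931) + 2.45*|-0.3931| = -0.2297


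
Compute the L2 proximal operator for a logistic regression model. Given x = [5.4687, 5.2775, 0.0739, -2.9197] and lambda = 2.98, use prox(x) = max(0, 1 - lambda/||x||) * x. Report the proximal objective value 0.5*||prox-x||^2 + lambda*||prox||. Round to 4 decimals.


Step 1: Compute ||x||.
||x|| = 8.1418
Step 2: Compute scaling factor.
scale = max(0, 1 - 2.98/8.1418) = 0.634
Step 3: prox(x) = [3.4671, 3.3459, 0.0469, -1.8511]
||prox(x)|| = 5.1618
Step 4: Proximal objective.
0.5*||prox-x||^2 = 4.4402
lambda*||prox|| = 15.3822
Total = 19.8223


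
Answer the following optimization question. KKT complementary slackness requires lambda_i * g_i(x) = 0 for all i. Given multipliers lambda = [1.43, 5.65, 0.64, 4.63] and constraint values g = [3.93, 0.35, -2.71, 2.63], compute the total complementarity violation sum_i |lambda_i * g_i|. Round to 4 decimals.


KKT complementary slackness check:
lambda_1 * g_1 = 1.43 * 3.93 = 5.6199
lambda_2 * g_2 = 5.65 * 0.35 = 1.9775
lambda_3 * g_3 = 0.64 * -2.71 = -1.7344
lambda_4 * g_4 = 4.63 * 2.63 = 12.1769
Total violation = 5.6199 + 1.9775 + 1.7344 + 12.1769 = 21.5087


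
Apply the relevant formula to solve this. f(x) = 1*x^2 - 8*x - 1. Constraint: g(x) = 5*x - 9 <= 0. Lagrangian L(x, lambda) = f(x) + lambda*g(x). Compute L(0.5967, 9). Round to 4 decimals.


Step 1: Evaluate f(x).
f(0.5967) = 1*0.5967^2 - 8*0.5967 - 1 = -5.4175
Step 2: Evaluate g(x).
g(0.5967) = 5*0.5967 - 9 = -6.0165
Step 3: Compute Lagrangian.
L = -5.4175 + 9*-6.0165 = -59.566


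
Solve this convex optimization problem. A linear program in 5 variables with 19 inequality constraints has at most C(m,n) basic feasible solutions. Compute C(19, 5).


Each vertex corresponds to some choice of n active constraints out of m, so the number of vertices is at most C(m, n) = m! / (n!(m-n)!).
m = 19, n = 5
Numerator: 19 * 18 * 17 * 16 * 15
Denominator: 5! = 120
C(19, 5) = 11628


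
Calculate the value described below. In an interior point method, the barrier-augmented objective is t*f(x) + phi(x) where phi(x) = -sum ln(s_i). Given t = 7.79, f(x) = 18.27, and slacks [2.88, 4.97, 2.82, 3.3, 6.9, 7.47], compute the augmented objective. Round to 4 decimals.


Step 1: Compute log-barrier.
ln values: [1.0578, 1.6034, 1.0367, 1.1939, 1.9315, 2.0109]
phi = -(1.0578 + 1.6034 + 1.0367 + 1.1939 + 1.9315 + 2.0109) = -8.8343
Step 2: Compute augmented objective.
t*f(x) = 7.79*18.27 = 142.3233
Total = 142.3233 - 8.8343 = 133.489


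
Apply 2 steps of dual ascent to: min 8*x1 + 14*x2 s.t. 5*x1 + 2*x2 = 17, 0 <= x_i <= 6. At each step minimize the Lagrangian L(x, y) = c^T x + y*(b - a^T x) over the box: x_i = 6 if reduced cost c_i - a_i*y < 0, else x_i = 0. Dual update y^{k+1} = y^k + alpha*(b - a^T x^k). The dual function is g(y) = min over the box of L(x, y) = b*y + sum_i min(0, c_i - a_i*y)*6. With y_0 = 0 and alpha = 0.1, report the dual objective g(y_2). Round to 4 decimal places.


Dual ascent for LP: min 8*x1 + 14*x2, 5*x1 + 2*x2 = 17, 0 <= x_i <= 6
Step 1: y^k = 0.0, reduced costs: (8.0, 14.0)
  x^k = (0.0, 0.0), subgradient = b - a^T x = 17.0
  y^{k+1} = 0.0 + 0.1*17.0 = 1.7
Step 2: y^k = 1.7, reduced costs: (-0.5, 10.6)
  x^k = (6.0, 0.0), subgradient = b - a^T x = -13.0
  y^{k+1} = 1.7 + 0.1*-13.0 = 0.4
Dual objective at y_2 = 0.4: reduced costs (6.0, 13.2), box minimizer x = (0.0, 0.0)
g(y_2) = b*y + (c1 - a1*y)*x1 + (c2 - a2*y)*x2 = 17*0.4 + 6.0*0.0 + 13.2*0.0 = 6.8 + 0.0 + 0.0 = 6.8


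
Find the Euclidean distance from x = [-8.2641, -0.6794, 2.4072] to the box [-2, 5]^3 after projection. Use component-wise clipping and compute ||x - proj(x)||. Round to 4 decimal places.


Project each component onto [-2, 5].
clip(-8.2641) = -2.0, clip(-0.6794) = -0.6794, clip(2.4072) = 2.4072
Projection = [-2.0, -0.6794, 2.4072]
Squared diffs: [39.2389, 0.0, 0.0]
Distance = sqrt(39.2389) = 6.2641


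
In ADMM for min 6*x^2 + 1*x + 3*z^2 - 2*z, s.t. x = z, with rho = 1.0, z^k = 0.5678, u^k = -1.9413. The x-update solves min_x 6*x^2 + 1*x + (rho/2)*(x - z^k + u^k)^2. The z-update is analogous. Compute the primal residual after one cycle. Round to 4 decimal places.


ADMM iteration with rho = 1.0, z^k = 0.5678, u^k = -1.9413
Step 1: x-update.
Minimize 6*x^2 + 1*x + (1.0/2)*(x - 0.5678 - 1.9413)^2
FOC: (2*6 + 1.0)*x = -1 + 1.0*(0.5678 + 1.9413)
x^{k+1} = 0.1161
Step 2: z-update.
Minimize 3*z^2 - 2*z + (1.0/2)*(0.1161 - z - 1.9413)^2
FOC: (2*3 + 1.0)*z = 2 + 1.0*(0.1161 - 1.9413)
z^{k+1} = 0.025
Step 3: u-update.
u^{k+1} = -1.9413 + 0.1161 - 0.025 = -1.8502
Step 4: Primal residual = |0.1161 - 0.025| = 0.0911


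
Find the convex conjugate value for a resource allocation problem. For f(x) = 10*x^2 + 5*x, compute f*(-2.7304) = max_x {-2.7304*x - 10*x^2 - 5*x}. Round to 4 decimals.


f*(y) = sup_x {y*x - a*x^2 - b*x} = sup_x {(y-b)*x - a*x^2}
FOC: (y - b) - 2a*x = 0 => x* = (y - b)/(2a)
x* = (-2.7304 - 5)/(2*10) = -0.3865
f*(-2.7304) = (y-b)^2/(4a) = (-2.7304 - 5)^2/(4*10)
= 59.7591/40 = 1.494


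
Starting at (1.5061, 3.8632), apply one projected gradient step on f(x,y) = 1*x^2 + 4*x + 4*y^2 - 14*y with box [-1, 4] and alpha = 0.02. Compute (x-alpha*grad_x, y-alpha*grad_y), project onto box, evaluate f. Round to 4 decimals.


Step 1: Compute gradient at (1.5061, 3.8632).
grad_x = 2*1*1.5061 + 4 = 7.0122
grad_y = 2*4*3.8632 - 14 = 16.9056
Step 2: Gradient step.
x_raw = 1.5061 - 0.02*7.0122 = 1.3659
y_raw = 3.8632 - 0.02*16.9056 = 3.5251
Step 3: Project onto [-1, 4].
x_proj = clip(1.3659) = 1.3659
y_proj = clip(3.5251) = 3.5251
Step 4: Evaluate f.
f(1.3659, 3.5251) = 7.6827


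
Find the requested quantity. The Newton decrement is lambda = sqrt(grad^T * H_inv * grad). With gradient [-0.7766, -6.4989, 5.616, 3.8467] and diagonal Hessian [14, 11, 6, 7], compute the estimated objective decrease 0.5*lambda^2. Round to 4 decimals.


Step 1: H is diagonal, so H^(-1) * g = [-0.0555, -0.5908, 0.936, 0.5495].
Step 2: g^T H^(-1) g = sum_i g_i^2 / H_ii
  = (-0.7766)^2/14 + (-6.4989)^2/11 + (5.616)^2/6 + (3.8467)^2/7
  = 0.0431 + 3.8396 + 5.2566 + 2.1139 = 11.2531
Step 3: Objective decrease = 0.5 * g^T H^(-1) g = 5.6266


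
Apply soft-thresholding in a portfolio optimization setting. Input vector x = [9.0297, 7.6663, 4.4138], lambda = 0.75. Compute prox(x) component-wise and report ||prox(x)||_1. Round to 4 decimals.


Soft-thresholding with lambda = 0.75:
prox(9.0297) = sign(9.0297)*max(|9.0297| - 0.75, 0) = 8.2797
prox(7.6663) = sign(7.6663)*max(|7.6663| - 0.75, 0) = 6.9163
prox(4.4138) = sign(4.4138)*max(|4.4138| - 0.75, 0) = 3.6638
prox(x) = [8.2797, 6.9163, 3.6638]
||prox(x)||_1 = 8.2797 + 6.9163 + 3.6638 = 18.8598


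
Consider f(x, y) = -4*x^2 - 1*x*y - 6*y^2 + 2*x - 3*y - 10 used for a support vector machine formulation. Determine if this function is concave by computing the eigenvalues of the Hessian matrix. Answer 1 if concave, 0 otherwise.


The Hessian of f(x,y) = -4*x^2 - 1*x*y - 6*y^2 + 2*x - 3*y - 10 is:
H = [[-8, -1], [-1, -12]]
Trace = -8 - 12 = -20
Determinant = -8*-12 - (-1)^2 = 95
Discriminant = (-20)^2 - 4*95 = 20.0
Eigenvalues: lambda_1 = -12.2361, lambda_2 = -7.7639
The function is concave.

1


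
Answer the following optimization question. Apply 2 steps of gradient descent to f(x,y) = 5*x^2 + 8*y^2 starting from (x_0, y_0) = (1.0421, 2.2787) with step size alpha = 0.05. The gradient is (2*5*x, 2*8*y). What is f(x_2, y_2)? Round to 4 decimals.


Gradient descent on f(x,y) = 5*x^2 + 8*y^2.
Starting point: (1.0421, 2.2787), alpha = 0.05
Step 1: grad_x = 2*5*1.0421 = 10.421, grad_y = 2*8*2.2787 = 36.4592
  x_1 = 1.0421 - 0.05*10.421 = 0.5211
  y_1 = 2.2787 - 0.05*36.4592 = 0.4557
Step 2: grad_x = 2*5*0.5211 = 5.2105, grad_y = 2*8*0.4557 = 7.2918
  x_2 = 0.5211 - 0.05*5.2105 = 0.2605
  y_2 = 0.4557 - 0.05*7.2918 = 0.0911
f(0.2605, 0.0911) = 5*0.2605^2 + 8*0.0911^2 = 0.4058


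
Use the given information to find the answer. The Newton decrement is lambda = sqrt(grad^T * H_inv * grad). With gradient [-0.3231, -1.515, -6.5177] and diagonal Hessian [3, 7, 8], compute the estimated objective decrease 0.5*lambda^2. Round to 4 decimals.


Step 1: H is diagonal, so H^(-1) * g = [-0.1077, -0.2164, -0.8147].
Step 2: g^T H^(-1) g = sum_i g_i^2 / H_ii
  = (-0.3231)^2/3 + (-1.515)^2/7 + (-6.5177)^2/8
  = 0.0348 + 0.3279 + 5.3101 = 5.6727
Step 3: Objective decrease = 0.5 * g^T H^(-1) g = 2.8364


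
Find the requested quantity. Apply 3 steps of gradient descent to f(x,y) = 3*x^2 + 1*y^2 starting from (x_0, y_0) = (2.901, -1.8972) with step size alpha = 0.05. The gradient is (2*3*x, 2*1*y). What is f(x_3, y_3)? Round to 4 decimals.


Gradient descent on f(x,y) = 3*x^2 + 1*y^2.
Starting point: (2.901, -1.8972), alpha = 0.05
Step 1: grad_x = 2*3*2.901 = 17.406, grad_y = 2*1*-1.8972 = -3.7944
  x_1 = 2.901 - 0.05*17.406 = 2.0307
  y_1 = -1.8972 - 0.05*-3.7944 = -1.7075
Step 2: grad_x = 2*3*2.0307 = 12.1842, grad_y = 2*1*-1.7075 = -3.415
  x_2 = 2.0307 - 0.05*12.1842 = 1.4215
  y_2 = -1.7075 - 0.05*-3.415 = -1.5367
Step 3: grad_x = 2*3*1.4215 = 8.5289, grad_y = 2*1*-1.5367 = -3.0735
  x_3 = 1.4215 - 0.05*8.5289 = 0.995
  y_3 = -1.5367 - 0.05*-3.0735 = -1.3831
f(0.995, -1.3831) = 3*0.995^2 + 1*(-1.3831)^2 = 4.8832


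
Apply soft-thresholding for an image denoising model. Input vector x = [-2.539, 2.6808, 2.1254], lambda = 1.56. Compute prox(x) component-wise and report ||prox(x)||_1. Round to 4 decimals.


Soft-thresholding with lambda = 1.56:
prox(-2.539) = sign(-2.539)*max(|-2.539| - 1.56, 0) = -0.979
prox(2.6808) = sign(2.6808)*max(|2.6808| - 1.56, 0) = 1.1208
prox(2.1254) = sign(2.1254)*max(|2.1254| - 1.56, 0) = 0.5654
prox(x) = [-0.979, 1.1208, 0.5654]
||prox(x)||_1 = 0.979 + 1.1208 + 0.5654 = 2.6652


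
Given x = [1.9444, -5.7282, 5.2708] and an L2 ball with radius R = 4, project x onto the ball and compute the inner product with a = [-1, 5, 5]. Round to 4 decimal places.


Step 1: Compute ||x|| (intermediates to 6 decimals).
||x|| = sqrt(1.9444^2 + (-5.7282)^2 + 5.2708^2) = 8.02336
Step 2: Project.
Since ||x|| > R, scale = R/||x|| = 4/8.02336 = 0.498544, proj(x) = scale * x
proj(x) = [0.969369, -2.85576, 2.627726]
Step 3: Dot product.
a^T * proj(x) = -1*0.969369 + 5*(-2.85576) + 5*2.627726 = -2.1095


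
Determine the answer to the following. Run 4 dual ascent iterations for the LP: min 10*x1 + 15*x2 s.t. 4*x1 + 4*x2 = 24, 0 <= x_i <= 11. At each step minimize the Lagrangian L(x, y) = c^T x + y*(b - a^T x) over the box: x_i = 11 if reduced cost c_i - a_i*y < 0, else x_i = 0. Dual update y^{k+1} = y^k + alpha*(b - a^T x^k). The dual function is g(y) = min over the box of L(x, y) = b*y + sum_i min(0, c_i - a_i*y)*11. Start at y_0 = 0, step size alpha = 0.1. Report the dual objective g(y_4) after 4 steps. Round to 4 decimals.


Dual ascent for LP: min 10*x1 + 15*x2, 4*x1 + 4*x2 = 24, 0 <= x_i <= 11
Step 1: y^k = 0.0, reduced costs: (10.0, 15.0)
  x^k = (0.0, 0.0), subgradient = b - a^T x = 24.0
  y^{k+1} = 0.0 + 0.1*24.0 = 2.4
Step 2: y^k = 2.4, reduced costs: (0.4, 5.4)
  x^k = (0.0, 0.0), subgradient = b - a^T x = 24.0
  y^{k+1} = 2.4 + 0.1*24.0 = 4.8
Step 3: y^k = 4.8, reduced costs: (-9.2, -4.2)
  x^k = (11.0, 11.0), subgradient = b - a^T x = -64.0
  y^{k+1} = 4.8 + 0.1*-64.0 = -1.6
Step 4: y^k = -1.6, reduced costs: (16.4, 21.4)
  x^k = (0.0, 0.0), subgradient = b - a^T x = 24.0
  y^{k+1} = -1.6 + 0.1*24.0 = 0.8
Dual objective at y_4 = 0.8: reduced costs (6.8, 11.8), box minimizer x = (0.0, 0.0)
g(y_4) = b*y + (c1 - a1*y)*x1 + (c2 - a2*y)*x2 = 24*0.8 + 6.8*0.0 + 11.8*0.0 = 19.2 + 0.0 + 0.0 = 19.2


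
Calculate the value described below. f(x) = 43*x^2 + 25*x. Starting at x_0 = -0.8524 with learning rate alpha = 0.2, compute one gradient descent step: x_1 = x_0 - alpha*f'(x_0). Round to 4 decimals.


We compute the gradient at x_0 and apply the update.
f'(x) = 86*x + 25
f'(-0.8524) = 86*-0.8524 + 25 = -48.3064
x_1 = -0.8524 - 0.2*-48.3064 = 8.8089


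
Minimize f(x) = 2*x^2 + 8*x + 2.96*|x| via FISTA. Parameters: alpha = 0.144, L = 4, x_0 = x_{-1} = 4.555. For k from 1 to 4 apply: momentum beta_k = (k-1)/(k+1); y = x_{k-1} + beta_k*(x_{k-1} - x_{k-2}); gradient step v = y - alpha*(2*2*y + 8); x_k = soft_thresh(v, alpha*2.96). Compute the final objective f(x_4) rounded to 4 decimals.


FISTA on f(x) = 2*x^2 + 8*x + 2.96*|x|
L = 4, alpha = 0.144
Iteration 1: beta = 0.0, y = 4.555 + 0.0*(4.555 - 4.555) = 4.555
  grad(y) = 26.22, v = y - alpha*grad = 0.7793
  prox(v) = soft_thresh(0.7793, 0.4262) = 0.3531
Iteration 2: beta = 0.3333, y = 0.3531 + 0.3333*(0.3531 - 4.555) = -1.0476
  grad(y) = 3.8098, v = y - alpha*grad = -1.5962
  prox(v) = soft_thresh(-1.5962, 0.4262) = -1.1699
Iteration 3: beta = 0.5, y = -1.1699 + 0.5*(-1.1699 - 0.3531) = -1.9314
  grad(y) = 0.2743, v = y - alpha*grad = -1.9709
  prox(v) = soft_thresh(-1.9709, 0.4262) = -1.5447
Iteration 4: beta = 0.6, y = -1.5447 + 0.6*(-1.5447 + 1.1699) = -1.7695
  grad(y) = 0.9218, v = y - alpha*grad = -1.9023
  prox(v) = soft_thresh(-1.9023, 0.4262) = -1.476
f(x_4) = 2*(-1.476)^2 + 8*(-1.476) + 2.96*|-1.476| = -3.0818
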